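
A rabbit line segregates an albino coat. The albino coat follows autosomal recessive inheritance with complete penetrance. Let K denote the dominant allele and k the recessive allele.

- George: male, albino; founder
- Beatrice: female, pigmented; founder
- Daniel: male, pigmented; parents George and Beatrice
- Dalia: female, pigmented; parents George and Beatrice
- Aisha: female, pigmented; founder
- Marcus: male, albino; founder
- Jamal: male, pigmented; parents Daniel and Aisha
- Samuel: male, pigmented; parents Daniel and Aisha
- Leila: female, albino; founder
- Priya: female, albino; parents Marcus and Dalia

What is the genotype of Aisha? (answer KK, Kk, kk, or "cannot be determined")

cannot be determined

Aisha's phenotype allows KK or Kk, and no parent or child forces a single allele at both positions; consistent genotype assignments exist with Aisha as KK or Kk.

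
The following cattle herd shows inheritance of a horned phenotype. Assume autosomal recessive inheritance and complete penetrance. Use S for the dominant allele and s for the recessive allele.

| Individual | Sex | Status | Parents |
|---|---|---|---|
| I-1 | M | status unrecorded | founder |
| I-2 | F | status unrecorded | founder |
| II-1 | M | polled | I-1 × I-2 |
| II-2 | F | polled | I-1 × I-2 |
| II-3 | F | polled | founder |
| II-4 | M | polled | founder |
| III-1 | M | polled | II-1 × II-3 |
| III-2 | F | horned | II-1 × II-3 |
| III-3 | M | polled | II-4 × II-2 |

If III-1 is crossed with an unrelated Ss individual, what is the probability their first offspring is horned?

II-1 is polled so carries S and passed s to III-2 (ss), so II-1 is Ss.
II-3 is polled so carries S and passed s to III-2 (ss), so II-3 is Ss.
III-1 is a polled offspring of II-1 (Ss) × II-3 (Ss), whose cross gives 1/4 SS : 1/2 Ss : 1/4 ss; conditioning on being polled, III-1 is SS with probability 1/3, Ss with probability 2/3.
Summing over parental genotype combinations, P(offspring is horned) = 2/3·1/4 = 1/6.

1/6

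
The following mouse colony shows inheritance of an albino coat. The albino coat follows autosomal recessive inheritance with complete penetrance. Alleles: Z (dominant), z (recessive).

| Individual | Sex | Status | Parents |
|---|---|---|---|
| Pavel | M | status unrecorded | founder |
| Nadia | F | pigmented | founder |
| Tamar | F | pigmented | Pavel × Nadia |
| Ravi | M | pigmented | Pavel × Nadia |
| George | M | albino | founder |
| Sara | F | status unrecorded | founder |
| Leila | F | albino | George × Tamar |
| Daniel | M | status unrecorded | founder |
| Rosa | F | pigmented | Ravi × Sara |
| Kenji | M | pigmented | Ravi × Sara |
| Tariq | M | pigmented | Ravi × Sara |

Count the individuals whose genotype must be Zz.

1

Obligate heterozygotes: Tamar is pigmented so carries Z and passed z to Leila (zz), so Tamar is Zz.
Every other individual is either homozygous by phenotype or has at least one consistent homozygous assignment, so the count is 1.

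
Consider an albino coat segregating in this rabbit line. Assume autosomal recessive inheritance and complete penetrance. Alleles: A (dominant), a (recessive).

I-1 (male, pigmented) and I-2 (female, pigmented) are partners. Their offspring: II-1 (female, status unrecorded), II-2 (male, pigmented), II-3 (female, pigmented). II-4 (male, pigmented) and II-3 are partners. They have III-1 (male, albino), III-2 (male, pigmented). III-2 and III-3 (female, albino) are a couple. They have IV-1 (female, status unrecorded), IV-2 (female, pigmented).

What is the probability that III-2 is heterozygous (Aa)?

1/2

II-4 is pigmented so carries A and passed a to III-1 (aa), so II-4 is Aa.
II-3 is pigmented so carries A and passed a to III-1 (aa), so II-3 is Aa.
Their cross gives offspring ratios 1/4 AA : 1/2 Aa : 1/4 aa. Conditioning on III-2 being pigmented, P(Aa) = 1/2 / 3/4 = 2/3 before taking III-2's own offspring into account.
III-3 is albino, so III-3 is aa.
Now use III-2's offspring. Probability of each recorded status — pigmented daughter IV-2: 1/2 if III-2 is Aa, 1 if AA. (IV-1: equally likely either way, so uninformative.)
Bayes: P(Aa) = 2/3·1/2 / (2/3·1/2 + 1/3·1) = 1/2.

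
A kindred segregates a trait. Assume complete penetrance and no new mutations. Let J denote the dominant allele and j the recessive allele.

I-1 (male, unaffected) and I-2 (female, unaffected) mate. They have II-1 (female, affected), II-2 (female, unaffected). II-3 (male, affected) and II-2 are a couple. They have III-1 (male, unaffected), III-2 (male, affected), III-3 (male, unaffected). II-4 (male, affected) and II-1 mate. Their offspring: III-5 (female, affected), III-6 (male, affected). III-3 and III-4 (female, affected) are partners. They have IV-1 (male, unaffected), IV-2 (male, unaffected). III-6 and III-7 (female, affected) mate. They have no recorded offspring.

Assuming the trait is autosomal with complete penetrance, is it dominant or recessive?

recessive

I-1 and I-2 are both unaffected yet have an affected child II-1. Under dominance, an affected child requires at least one affected parent, so the trait cannot be dominant.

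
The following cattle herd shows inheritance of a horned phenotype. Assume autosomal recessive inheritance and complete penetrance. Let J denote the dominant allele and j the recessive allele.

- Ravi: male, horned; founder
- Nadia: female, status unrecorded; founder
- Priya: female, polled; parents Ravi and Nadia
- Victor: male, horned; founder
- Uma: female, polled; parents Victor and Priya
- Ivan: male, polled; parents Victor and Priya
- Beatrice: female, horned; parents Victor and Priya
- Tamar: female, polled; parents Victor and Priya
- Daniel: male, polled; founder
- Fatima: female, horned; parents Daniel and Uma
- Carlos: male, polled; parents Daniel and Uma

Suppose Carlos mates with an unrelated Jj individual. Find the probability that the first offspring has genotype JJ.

1/3

Daniel is polled so carries J and passed j to Fatima (jj), so Daniel is Jj.
Uma is polled so carries J and received j from Victor (jj), so Uma is Jj.
Carlos is a polled offspring of Daniel (Jj) × Uma (Jj), whose cross gives 1/4 JJ : 1/2 Jj : 1/4 jj; conditioning on being polled, Carlos is JJ with probability 1/3, Jj with probability 2/3.
Summing over parental genotype combinations, P(offspring has genotype JJ) = 1/3·1/2 + 2/3·1/4 = 1/3.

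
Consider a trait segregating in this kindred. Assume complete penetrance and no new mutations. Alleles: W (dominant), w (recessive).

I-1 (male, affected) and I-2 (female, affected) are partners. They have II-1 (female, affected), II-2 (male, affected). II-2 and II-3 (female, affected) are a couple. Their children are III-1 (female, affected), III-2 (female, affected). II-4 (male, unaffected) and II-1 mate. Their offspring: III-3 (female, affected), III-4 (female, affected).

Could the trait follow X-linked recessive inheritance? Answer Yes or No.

Under X-linked recessive, III-3 (affected, female) cannot arise from II-4 (unaffected) × II-1 (affected).

No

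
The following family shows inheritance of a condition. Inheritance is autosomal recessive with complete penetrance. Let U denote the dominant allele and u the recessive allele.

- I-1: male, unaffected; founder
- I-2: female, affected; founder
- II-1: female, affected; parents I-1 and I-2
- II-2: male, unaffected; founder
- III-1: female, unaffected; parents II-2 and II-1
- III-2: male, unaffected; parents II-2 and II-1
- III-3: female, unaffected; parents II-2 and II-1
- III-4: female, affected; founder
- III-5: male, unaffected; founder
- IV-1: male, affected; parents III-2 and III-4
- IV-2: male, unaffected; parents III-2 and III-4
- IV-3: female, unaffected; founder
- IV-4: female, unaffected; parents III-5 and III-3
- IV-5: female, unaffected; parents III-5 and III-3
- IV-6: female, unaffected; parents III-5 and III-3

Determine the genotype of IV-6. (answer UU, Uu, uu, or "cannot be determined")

IV-6's phenotype allows UU or Uu, and no parent or child forces a single allele at both positions; consistent genotype assignments exist with IV-6 as UU or Uu.

cannot be determined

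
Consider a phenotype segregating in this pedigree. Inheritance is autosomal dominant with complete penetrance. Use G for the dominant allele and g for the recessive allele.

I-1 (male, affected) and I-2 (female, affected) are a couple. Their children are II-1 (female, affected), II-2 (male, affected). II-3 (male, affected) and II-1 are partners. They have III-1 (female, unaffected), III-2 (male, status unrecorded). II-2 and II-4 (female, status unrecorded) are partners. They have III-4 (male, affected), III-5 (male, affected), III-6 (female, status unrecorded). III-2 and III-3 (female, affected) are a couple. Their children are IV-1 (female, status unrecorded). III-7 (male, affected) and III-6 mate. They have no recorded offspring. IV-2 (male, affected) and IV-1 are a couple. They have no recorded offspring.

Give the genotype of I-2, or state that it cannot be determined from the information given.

I-2's phenotype allows GG or Gg, and no parent or child forces a single allele at both positions; consistent genotype assignments exist with I-2 as GG or Gg.

cannot be determined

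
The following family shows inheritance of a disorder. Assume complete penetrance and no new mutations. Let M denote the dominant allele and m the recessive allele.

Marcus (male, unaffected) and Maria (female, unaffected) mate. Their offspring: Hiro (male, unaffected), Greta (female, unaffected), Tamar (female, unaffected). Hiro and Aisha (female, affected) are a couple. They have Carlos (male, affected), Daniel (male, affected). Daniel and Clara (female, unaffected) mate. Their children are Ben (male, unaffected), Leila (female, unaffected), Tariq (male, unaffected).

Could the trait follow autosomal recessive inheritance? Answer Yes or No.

Yes

A consistent assignment under autosomal recessive exists: Marcus MM, Maria Mm, Hiro Mm, Greta MM, Tamar MM, Aisha mm, Carlos mm, Daniel mm, Clara MM, Ben Mm, Leila Mm, Tariq Mm.
In this assignment every recorded phenotype matches its genotype and every non-founder's genotype is obtainable from its parents' genotypes, so the pedigree is consistent.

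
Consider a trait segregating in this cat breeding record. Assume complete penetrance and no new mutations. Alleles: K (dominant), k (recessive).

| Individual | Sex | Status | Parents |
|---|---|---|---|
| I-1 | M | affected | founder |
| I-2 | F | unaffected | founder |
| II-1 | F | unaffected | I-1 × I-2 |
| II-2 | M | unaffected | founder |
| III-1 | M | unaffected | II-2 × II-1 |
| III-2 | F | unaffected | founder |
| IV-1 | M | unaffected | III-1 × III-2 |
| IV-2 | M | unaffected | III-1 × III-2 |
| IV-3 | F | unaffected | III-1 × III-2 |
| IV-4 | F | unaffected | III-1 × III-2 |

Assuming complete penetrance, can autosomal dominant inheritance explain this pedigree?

A consistent assignment under autosomal dominant exists: I-1 Kk, I-2 kk, II-1 kk, II-2 kk, III-1 kk, III-2 kk, IV-1 kk, IV-2 kk, IV-3 kk, IV-4 kk.
In this assignment every recorded phenotype matches its genotype and every non-founder's genotype is obtainable from its parents' genotypes, so the pedigree is consistent.

Yes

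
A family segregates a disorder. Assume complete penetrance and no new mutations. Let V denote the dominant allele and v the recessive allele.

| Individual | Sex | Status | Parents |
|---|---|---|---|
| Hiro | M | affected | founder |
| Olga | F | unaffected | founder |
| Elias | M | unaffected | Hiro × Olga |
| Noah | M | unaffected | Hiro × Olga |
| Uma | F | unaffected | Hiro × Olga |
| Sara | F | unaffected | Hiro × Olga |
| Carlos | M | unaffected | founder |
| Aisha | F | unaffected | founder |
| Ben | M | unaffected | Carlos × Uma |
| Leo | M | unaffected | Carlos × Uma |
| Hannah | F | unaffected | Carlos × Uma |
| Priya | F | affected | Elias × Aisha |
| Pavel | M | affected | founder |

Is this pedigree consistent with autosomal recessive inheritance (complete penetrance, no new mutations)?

Yes

A consistent assignment under autosomal recessive exists: Hiro vv, Olga VV, Elias Vv, Noah Vv, Uma Vv, Sara Vv, Carlos VV, Aisha Vv, Ben VV, Leo VV, Hannah VV, Priya vv, Pavel vv.
In this assignment every recorded phenotype matches its genotype and every non-founder's genotype is obtainable from its parents' genotypes, so the pedigree is consistent.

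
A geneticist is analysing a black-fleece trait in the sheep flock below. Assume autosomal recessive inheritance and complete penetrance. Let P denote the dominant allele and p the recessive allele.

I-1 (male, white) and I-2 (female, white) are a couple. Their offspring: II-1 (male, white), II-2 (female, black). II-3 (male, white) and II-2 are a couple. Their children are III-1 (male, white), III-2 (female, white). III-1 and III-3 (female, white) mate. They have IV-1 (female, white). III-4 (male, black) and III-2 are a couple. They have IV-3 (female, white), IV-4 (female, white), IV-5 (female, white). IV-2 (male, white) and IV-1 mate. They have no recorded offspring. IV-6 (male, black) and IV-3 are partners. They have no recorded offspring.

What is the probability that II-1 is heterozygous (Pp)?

2/3

I-1 is white so carries P and passed p to II-2 (pp), so I-1 is Pp.
I-2 is white so carries P and passed p to II-2 (pp), so I-2 is Pp.
Their cross gives offspring ratios 1/4 PP : 1/2 Pp : 1/4 pp. Conditioning on II-1 being white, P(Pp) = 1/2 / 3/4 = 2/3.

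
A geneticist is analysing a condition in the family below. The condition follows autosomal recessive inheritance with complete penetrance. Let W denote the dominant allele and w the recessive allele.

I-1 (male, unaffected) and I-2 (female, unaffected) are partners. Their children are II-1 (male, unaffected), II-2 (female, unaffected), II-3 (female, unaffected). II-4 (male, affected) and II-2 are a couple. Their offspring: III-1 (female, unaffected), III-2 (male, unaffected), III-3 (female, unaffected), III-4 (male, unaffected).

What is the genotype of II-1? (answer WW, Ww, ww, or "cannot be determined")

cannot be determined

II-1's phenotype allows WW or Ww, and no parent or child forces a single allele at both positions; consistent genotype assignments exist with II-1 as WW or Ww.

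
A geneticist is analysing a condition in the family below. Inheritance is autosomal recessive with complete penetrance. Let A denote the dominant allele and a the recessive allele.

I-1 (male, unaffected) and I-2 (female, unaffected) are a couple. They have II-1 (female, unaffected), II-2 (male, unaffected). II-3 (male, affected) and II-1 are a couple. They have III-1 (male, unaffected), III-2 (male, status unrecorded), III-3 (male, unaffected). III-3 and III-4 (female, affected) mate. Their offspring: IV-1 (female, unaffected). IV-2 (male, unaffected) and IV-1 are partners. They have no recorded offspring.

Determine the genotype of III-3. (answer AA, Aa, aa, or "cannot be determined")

From phenotype alone, III-3 is AA or Aa.
III-3 is unaffected so carries A and received a from II-3 (aa), so III-3 is Aa.

Aa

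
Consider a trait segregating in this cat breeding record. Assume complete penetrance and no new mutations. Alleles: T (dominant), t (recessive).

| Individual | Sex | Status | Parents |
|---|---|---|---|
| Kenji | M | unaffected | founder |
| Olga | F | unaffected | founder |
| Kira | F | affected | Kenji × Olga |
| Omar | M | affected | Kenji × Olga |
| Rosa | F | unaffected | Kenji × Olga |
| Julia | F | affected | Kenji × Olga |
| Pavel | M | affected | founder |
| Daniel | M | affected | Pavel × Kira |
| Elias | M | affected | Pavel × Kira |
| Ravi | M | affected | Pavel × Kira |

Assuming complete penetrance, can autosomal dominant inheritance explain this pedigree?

No

Under autosomal dominant, Kira (affected, female) cannot arise from Kenji (unaffected) × Olga (unaffected).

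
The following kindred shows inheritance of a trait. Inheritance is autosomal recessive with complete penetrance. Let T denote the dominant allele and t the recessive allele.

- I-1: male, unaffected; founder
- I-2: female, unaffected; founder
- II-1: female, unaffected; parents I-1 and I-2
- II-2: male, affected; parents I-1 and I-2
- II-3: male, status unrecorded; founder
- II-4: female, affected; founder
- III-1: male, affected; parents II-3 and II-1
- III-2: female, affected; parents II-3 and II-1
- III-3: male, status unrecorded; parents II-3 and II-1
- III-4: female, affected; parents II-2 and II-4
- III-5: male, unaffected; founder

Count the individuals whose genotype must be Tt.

3

Obligate heterozygotes: I-1 is unaffected so carries T and passed t to II-2 (tt), so I-1 is Tt; I-2 is unaffected so carries T and passed t to II-2 (tt), so I-2 is Tt; II-1 is unaffected so carries T and passed t to III-1 (tt), so II-1 is Tt.
Every other individual is either homozygous by phenotype or has at least one consistent homozygous assignment, so the count is 3.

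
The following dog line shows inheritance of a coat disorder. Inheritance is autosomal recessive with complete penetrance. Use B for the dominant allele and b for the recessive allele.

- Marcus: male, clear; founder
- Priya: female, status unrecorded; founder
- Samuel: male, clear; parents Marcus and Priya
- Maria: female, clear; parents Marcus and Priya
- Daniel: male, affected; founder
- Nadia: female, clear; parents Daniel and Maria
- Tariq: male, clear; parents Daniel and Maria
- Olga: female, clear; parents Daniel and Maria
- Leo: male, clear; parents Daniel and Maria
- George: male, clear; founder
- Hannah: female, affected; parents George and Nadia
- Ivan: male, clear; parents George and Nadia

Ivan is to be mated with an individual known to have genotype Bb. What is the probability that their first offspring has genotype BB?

George is clear so carries B and passed b to Hannah (bb), so George is Bb.
Nadia is clear so carries B and received b from Daniel (bb), so Nadia is Bb.
Ivan is a clear offspring of George (Bb) × Nadia (Bb), whose cross gives 1/4 BB : 1/2 Bb : 1/4 bb; conditioning on being clear, Ivan is BB with probability 1/3, Bb with probability 2/3.
Summing over parental genotype combinations, P(offspring has genotype BB) = 1/3·1/2 + 2/3·1/4 = 1/3.

1/3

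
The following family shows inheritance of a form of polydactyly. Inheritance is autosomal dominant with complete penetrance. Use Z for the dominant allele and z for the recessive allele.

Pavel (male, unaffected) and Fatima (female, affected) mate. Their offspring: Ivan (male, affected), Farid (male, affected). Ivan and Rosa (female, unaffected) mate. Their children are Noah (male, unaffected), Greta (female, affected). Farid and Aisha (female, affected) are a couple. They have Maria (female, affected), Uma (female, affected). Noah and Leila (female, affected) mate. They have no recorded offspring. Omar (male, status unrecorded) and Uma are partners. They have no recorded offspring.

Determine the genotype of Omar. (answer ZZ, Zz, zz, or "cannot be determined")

cannot be determined

Omar's phenotype is unrecorded, and no parent or child forces a single allele at both positions; consistent genotype assignments exist with Omar as ZZ or Zz or zz.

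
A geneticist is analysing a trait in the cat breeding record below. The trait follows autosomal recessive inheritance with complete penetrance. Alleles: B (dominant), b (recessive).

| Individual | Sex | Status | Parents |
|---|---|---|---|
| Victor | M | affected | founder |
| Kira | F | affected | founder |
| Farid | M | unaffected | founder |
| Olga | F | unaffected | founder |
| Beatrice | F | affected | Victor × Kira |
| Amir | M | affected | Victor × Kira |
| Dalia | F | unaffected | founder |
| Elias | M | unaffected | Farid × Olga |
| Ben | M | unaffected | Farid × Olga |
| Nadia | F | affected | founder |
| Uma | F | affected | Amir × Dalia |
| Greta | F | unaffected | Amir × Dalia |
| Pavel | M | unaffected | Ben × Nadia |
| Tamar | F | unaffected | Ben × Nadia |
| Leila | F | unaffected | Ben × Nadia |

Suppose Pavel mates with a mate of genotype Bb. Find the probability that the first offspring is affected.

Pavel is unaffected so carries B and received b from Nadia (bb), so Pavel is Bb.
The cross gives 1/4 BB : 1/2 Bb : 1/4 bb, so P(offspring is affected) = 1/4.

1/4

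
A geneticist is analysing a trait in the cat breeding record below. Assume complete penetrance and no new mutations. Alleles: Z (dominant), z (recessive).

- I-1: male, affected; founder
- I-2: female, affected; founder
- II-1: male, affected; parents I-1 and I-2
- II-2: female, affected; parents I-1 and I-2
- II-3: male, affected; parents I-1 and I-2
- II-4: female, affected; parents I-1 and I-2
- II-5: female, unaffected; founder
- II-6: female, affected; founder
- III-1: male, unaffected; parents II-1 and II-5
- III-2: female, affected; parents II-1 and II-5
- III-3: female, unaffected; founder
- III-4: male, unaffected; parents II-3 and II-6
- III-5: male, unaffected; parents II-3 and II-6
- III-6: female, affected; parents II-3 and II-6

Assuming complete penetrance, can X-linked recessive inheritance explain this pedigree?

Under X-linked recessive, III-4 (unaffected, male) cannot arise from II-3 (affected) × II-6 (affected).

No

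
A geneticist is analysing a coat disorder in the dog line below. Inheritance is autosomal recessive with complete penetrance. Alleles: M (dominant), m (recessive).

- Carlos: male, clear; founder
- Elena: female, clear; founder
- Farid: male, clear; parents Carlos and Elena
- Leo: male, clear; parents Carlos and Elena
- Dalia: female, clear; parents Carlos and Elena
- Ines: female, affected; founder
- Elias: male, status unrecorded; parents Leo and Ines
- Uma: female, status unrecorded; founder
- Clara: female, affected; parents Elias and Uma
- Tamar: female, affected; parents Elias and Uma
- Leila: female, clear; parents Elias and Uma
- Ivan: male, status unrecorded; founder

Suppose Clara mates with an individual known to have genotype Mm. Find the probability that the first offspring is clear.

1/2

Clara is affected, so Clara is mm.
The cross gives 1/2 Mm : 1/2 mm, so P(offspring is clear) = 1/2.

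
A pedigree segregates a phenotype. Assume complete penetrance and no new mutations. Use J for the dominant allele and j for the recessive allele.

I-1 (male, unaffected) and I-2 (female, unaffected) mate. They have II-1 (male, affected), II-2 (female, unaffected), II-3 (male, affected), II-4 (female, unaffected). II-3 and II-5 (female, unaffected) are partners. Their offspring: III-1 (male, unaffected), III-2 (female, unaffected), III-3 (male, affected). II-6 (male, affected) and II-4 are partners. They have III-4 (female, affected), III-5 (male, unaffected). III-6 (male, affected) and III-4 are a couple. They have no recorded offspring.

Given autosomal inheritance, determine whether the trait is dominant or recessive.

I-1 and I-2 are both unaffected yet have an affected child II-1. Under dominance, an affected child requires at least one affected parent, so the trait cannot be dominant.

recessive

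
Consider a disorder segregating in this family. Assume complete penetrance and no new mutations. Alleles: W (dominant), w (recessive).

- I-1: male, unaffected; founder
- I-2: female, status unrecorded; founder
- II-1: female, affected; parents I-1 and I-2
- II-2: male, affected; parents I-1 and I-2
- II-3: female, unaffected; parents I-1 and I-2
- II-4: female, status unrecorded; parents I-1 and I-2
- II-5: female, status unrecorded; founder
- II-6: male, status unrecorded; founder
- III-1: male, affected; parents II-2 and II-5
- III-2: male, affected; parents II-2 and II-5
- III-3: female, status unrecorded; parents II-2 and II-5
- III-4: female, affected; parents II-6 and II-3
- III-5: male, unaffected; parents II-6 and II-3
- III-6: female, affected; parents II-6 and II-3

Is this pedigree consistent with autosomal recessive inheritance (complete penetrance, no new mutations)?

Yes

A consistent assignment under autosomal recessive exists: I-1 Ww, I-2 Ww, II-1 ww, II-2 ww, II-3 Ww, II-4 WW, II-5 Ww, II-6 Ww, III-1 ww, III-2 ww, III-3 Ww, III-4 ww, III-5 WW, III-6 ww.
In this assignment every recorded phenotype matches its genotype and every non-founder's genotype is obtainable from its parents' genotypes, so the pedigree is consistent.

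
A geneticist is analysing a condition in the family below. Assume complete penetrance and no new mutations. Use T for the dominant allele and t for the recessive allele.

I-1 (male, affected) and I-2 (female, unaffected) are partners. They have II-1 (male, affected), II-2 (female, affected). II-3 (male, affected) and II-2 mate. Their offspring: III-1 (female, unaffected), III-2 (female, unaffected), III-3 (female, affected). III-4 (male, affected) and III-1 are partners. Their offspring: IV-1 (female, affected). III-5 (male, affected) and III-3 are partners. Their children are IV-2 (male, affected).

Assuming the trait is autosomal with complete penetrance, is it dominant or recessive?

dominant

II-3 and II-2 are both affected yet have an unaffected child III-1. Under a recessive model two affected parents are homozygous and every child would be affected, so the trait cannot be recessive.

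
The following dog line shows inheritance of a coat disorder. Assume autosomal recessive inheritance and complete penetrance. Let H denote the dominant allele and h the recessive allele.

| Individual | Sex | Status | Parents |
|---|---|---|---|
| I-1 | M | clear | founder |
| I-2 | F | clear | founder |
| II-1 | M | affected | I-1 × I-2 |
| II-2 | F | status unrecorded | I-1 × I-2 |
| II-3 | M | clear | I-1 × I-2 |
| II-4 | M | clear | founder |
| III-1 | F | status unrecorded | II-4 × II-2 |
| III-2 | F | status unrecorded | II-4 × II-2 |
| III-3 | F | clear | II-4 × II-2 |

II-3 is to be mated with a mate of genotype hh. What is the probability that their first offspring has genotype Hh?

I-1 is clear so carries H and passed h to II-1 (hh), so I-1 is Hh.
I-2 is clear so carries H and passed h to II-1 (hh), so I-2 is Hh.
II-3 is a clear offspring of I-1 (Hh) × I-2 (Hh), whose cross gives 1/4 HH : 1/2 Hh : 1/4 hh; conditioning on being clear, II-3 is HH with probability 1/3, Hh with probability 2/3.
Summing over parental genotype combinations, P(offspring has genotype Hh) = 1/3·1 + 2/3·1/2 = 2/3.

2/3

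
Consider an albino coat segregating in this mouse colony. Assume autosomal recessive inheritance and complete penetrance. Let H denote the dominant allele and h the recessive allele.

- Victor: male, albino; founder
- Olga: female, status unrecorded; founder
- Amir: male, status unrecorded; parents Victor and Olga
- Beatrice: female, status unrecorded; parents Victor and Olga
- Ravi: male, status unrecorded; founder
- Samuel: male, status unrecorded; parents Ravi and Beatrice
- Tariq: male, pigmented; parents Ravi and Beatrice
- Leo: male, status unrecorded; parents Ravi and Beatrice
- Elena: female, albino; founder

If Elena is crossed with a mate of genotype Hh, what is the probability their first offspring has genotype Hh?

1/2

Elena is albino, so Elena is hh.
The cross gives 1/2 Hh : 1/2 hh, so P(offspring has genotype Hh) = 1/2.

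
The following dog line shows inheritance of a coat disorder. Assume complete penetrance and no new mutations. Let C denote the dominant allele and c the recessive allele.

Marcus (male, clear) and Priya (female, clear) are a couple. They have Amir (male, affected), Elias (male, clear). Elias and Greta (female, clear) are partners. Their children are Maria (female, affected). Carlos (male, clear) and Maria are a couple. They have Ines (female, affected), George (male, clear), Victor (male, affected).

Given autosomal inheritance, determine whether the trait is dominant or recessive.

Marcus and Priya are both clear yet have an affected child Amir. Under dominance, an affected child requires at least one affected parent, so the trait cannot be dominant.

recessive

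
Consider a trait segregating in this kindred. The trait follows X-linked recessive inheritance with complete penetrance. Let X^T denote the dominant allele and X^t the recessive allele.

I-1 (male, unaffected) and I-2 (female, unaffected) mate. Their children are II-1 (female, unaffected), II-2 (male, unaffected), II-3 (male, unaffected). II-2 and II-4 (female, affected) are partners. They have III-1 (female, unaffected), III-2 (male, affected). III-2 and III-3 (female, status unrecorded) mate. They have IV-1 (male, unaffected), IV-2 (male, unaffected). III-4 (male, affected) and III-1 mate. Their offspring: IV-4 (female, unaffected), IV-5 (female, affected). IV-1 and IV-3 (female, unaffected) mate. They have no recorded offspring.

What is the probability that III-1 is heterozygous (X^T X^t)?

III-1 is unaffected so carries T and received t from II-4 (X^t X^t), so III-1 is X^T X^t, giving P(X^T X^t) = 1.

1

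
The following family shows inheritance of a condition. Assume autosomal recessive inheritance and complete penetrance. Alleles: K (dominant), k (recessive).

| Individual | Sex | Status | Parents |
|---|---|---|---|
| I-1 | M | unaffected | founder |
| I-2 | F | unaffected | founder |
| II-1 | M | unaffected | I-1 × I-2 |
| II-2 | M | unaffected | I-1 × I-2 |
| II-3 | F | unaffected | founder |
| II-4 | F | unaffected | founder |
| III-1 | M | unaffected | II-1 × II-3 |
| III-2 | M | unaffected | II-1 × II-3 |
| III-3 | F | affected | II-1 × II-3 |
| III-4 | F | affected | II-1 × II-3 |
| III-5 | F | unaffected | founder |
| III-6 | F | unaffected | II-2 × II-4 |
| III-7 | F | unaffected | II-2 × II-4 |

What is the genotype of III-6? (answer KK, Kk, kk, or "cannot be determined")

III-6's phenotype allows KK or Kk, and no parent or child forces a single allele at both positions; consistent genotype assignments exist with III-6 as KK or Kk.

cannot be determined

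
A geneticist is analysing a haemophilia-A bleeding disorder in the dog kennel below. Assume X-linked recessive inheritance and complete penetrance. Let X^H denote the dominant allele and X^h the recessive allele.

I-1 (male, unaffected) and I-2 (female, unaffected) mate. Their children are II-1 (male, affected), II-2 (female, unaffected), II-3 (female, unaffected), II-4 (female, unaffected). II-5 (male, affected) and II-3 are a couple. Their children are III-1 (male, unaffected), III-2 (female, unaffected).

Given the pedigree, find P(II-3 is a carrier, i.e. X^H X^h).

1/5

I-1 is unaffected, so I-1 is X^H Y.
I-2 is unaffected so carries H and passed h to II-1 (X^h Y), so I-2 is X^H X^h.
Their cross gives offspring ratios 1/2 X^H X^H : 1/2 X^H X^h. Conditioning on II-3 being unaffected, P(X^H X^h) = 1/2 / 1 = 1/2 before taking II-3's own offspring into account.
II-5 is affected, so II-5 is X^h Y.
Now use II-3's offspring. Probability of each recorded status — unaffected son III-1: 1/2 if II-3 is X^H X^h, 1 if X^H X^H; unaffected daughter III-2: 1/2 if II-3 is X^H X^h, 1 if X^H X^H.
Bayes: P(X^H X^h) = 1/2·1/4 / (1/2·1/4 + 1/2·1) = 1/5.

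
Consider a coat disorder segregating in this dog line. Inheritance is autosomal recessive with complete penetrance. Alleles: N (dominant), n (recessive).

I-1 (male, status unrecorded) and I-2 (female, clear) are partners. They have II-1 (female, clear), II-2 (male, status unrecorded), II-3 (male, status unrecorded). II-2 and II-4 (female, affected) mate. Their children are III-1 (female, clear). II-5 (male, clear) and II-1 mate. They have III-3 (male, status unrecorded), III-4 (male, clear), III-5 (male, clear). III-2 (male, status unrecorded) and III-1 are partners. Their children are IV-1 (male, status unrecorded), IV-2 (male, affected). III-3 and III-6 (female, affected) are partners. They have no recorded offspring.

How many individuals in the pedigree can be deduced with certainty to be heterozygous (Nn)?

1

Obligate heterozygotes: III-1 is clear so carries N and received n from II-4 (nn), so III-1 is Nn.
Every other individual is either homozygous by phenotype or has at least one consistent homozygous assignment, so the count is 1.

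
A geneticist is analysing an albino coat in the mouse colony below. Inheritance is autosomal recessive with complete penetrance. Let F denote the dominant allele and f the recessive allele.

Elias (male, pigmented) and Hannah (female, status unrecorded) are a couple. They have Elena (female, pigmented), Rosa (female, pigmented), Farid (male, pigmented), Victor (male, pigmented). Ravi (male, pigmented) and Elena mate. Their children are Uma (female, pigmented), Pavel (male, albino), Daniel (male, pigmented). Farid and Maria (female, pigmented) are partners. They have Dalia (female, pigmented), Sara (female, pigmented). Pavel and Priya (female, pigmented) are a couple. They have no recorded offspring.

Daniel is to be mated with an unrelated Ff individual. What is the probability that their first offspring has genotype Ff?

1/2

Ravi is pigmented so carries F and passed f to Pavel (ff), so Ravi is Ff.
Elena is pigmented so carries F and passed f to Pavel (ff), so Elena is Ff.
Daniel is a pigmented offspring of Ravi (Ff) × Elena (Ff), whose cross gives 1/4 FF : 1/2 Ff : 1/4 ff; conditioning on being pigmented, Daniel is FF with probability 1/3, Ff with probability 2/3.
Summing over parental genotype combinations, P(offspring has genotype Ff) = 1/3·1/2 + 2/3·1/2 = 1/2.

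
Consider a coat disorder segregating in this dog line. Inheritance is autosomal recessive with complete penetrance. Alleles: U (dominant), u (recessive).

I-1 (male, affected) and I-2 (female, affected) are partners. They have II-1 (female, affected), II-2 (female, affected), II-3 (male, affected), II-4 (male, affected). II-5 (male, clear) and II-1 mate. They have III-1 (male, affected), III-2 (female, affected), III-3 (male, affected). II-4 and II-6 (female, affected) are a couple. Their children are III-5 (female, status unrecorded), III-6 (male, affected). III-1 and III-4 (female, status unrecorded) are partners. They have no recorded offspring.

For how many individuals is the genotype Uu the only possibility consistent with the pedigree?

1

Obligate heterozygotes: II-5 is clear so carries U and passed u to III-1 (uu), so II-5 is Uu.
Every other individual is either homozygous by phenotype or has at least one consistent homozygous assignment, so the count is 1.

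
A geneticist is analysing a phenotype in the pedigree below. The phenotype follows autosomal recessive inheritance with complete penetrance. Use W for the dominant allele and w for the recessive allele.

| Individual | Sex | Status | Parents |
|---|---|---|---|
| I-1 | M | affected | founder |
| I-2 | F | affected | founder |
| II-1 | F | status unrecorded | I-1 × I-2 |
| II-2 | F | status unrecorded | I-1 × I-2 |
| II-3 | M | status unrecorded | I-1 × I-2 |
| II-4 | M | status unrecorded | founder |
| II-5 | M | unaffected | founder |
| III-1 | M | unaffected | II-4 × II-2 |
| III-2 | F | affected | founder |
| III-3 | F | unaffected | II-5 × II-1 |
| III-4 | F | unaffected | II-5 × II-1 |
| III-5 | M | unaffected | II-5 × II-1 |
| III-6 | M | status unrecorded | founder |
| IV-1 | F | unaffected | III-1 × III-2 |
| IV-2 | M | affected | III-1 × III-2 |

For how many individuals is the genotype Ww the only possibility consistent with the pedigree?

5

Obligate heterozygotes: III-1 is unaffected so carries W and received w from II-2 (ww), so III-1 is Ww; III-3 is unaffected so carries W and received w from II-1 (ww), so III-3 is Ww; III-4 is unaffected so carries W and received w from II-1 (ww), so III-4 is Ww; III-5 is unaffected so carries W and received w from II-1 (ww), so III-5 is Ww; IV-1 is unaffected so carries W and received w from III-2 (ww), so IV-1 is Ww.
Every other individual is either homozygous by phenotype or has at least one consistent homozygous assignment, so the count is 5.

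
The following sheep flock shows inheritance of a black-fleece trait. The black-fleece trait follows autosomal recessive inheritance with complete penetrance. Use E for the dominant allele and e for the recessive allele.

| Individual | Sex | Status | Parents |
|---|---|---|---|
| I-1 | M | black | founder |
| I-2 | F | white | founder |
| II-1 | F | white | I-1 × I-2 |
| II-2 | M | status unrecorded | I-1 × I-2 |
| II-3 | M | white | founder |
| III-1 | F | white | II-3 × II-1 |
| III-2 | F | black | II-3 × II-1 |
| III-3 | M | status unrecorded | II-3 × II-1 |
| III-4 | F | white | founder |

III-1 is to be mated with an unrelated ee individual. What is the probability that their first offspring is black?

1/3

II-3 is white so carries E and passed e to III-2 (ee), so II-3 is Ee.
II-1 is white so carries E and received e from I-1 (ee), so II-1 is Ee.
III-1 is a white offspring of II-3 (Ee) × II-1 (Ee), whose cross gives 1/4 EE : 1/2 Ee : 1/4 ee; conditioning on being white, III-1 is EE with probability 1/3, Ee with probability 2/3.
Summing over parental genotype combinations, P(offspring is black) = 2/3·1/2 = 1/3.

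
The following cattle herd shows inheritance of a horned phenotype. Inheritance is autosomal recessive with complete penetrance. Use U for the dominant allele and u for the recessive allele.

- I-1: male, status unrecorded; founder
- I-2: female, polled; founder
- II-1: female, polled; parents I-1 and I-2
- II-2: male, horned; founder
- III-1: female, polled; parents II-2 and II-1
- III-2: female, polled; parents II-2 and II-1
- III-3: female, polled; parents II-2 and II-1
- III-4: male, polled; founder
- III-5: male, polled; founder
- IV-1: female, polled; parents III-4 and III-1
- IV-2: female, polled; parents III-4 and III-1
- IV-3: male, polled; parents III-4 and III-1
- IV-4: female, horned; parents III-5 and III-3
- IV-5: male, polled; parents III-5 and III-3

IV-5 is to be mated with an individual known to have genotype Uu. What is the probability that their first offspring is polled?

III-5 is polled so carries U and passed u to IV-4 (uu), so III-5 is Uu.
III-3 is polled so carries U and received u from II-2 (uu), so III-3 is Uu.
IV-5 is a polled offspring of III-5 (Uu) × III-3 (Uu), whose cross gives 1/4 UU : 1/2 Uu : 1/4 uu; conditioning on being polled, IV-5 is UU with probability 1/3, Uu with probability 2/3.
Summing over parental genotype combinations, P(offspring is polled) = 1/3·1 + 2/3·3/4 = 5/6.

5/6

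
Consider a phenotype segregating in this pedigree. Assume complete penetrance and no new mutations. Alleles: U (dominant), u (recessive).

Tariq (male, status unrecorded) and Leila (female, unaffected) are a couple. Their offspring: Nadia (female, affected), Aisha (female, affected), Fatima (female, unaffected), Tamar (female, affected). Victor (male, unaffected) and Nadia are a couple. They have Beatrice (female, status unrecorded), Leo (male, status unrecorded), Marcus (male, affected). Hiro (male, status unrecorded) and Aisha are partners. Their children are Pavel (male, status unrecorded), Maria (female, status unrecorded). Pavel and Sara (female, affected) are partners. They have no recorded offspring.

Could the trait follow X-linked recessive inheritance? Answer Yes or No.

A consistent assignment under X-linked recessive exists: Tariq X^u Y, Leila X^U X^u, Nadia X^u X^u, Aisha X^u X^u, Fatima X^U X^u, Tamar X^u X^u, Victor X^U Y, Hiro X^U Y, Beatrice X^U X^u, Leo X^u Y, Marcus X^u Y, Pavel X^u Y, Maria X^U X^u, Sara X^u X^u.
In this assignment every recorded phenotype matches its genotype and every non-founder's genotype is obtainable from its parents' genotypes, so the pedigree is consistent.

Yes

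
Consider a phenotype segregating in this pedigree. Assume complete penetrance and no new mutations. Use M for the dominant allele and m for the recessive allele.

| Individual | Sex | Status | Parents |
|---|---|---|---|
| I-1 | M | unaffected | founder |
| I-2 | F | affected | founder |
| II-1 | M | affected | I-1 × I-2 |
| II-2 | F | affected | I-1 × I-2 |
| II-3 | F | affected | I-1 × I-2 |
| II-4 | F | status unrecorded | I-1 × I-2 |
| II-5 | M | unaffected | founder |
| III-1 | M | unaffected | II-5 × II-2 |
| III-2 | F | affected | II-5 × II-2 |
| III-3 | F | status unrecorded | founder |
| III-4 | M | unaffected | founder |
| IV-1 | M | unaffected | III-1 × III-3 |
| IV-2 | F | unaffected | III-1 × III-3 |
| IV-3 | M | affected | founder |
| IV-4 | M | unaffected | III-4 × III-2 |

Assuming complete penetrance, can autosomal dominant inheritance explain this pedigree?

Yes

A consistent assignment under autosomal dominant exists: I-1 mm, I-2 MM, II-1 Mm, II-2 Mm, II-3 Mm, II-4 Mm, II-5 mm, III-1 mm, III-2 Mm, III-3 Mm, III-4 mm, IV-1 mm, IV-2 mm, IV-3 MM, IV-4 mm.
In this assignment every recorded phenotype matches its genotype and every non-founder's genotype is obtainable from its parents' genotypes, so the pedigree is consistent.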